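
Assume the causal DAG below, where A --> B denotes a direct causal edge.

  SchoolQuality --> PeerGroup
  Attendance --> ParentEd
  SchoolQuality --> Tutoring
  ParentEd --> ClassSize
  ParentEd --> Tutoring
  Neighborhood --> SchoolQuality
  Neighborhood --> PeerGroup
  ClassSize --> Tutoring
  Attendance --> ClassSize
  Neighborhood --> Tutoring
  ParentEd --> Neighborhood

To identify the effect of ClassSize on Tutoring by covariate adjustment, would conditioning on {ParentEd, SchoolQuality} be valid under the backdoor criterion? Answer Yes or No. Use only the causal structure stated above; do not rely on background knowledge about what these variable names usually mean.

Yes

Backdoor paths from ClassSize to Tutoring (paths whose first edge points into ClassSize):
  P1: ClassSize <- Attendance -> ParentEd -> Neighborhood -> SchoolQuality -> Tutoring
  P2: ClassSize <- Attendance -> ParentEd -> Neighborhood -> PeerGroup <- SchoolQuality -> Tutoring
  P3: ClassSize <- Attendance -> ParentEd -> Neighborhood -> Tutoring
  P4: ClassSize <- Attendance -> ParentEd -> Tutoring
  P5: ClassSize <- ParentEd -> Neighborhood -> SchoolQuality -> Tutoring
  P6: ClassSize <- ParentEd -> Neighborhood -> PeerGroup <- SchoolQuality -> Tutoring
  P7: ClassSize <- ParentEd -> Neighborhood -> Tutoring
  P8: ClassSize <- ParentEd -> Tutoring
Condition 1 (no descendant of ClassSize in the set): holds — descendants of ClassSize are {Tutoring}; none are in {ParentEd, SchoolQuality}.
Condition 2 (every backdoor path blocked by {ParentEd, SchoolQuality}):
  P1: blocked at chain node ParentEd ∈ conditioning set.
  P2: blocked at chain node ParentEd ∈ conditioning set.
  P3: blocked at chain node ParentEd ∈ conditioning set.
  P4: blocked at chain node ParentEd ∈ conditioning set.
  P5: blocked at fork node ParentEd ∈ conditioning set.
  P6: blocked at fork node ParentEd ∈ conditioning set.
  P7: blocked at fork node ParentEd ∈ conditioning set.
  P8: blocked at fork node ParentEd ∈ conditioning set.
{ParentEd, SchoolQuality} satisfies the backdoor criterion.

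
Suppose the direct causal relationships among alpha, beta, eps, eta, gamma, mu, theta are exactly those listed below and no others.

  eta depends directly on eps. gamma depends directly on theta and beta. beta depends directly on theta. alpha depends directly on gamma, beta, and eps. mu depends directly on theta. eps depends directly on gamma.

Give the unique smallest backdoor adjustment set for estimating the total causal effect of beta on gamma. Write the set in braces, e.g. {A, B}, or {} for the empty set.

{theta}

Variables eligible for adjustment (non-descendants of beta, excluding beta and gamma): {mu, theta}.
Backdoor paths from beta to gamma:
  P1: beta <- theta -> gamma
The empty set is not sufficient: P1 (beta <- theta -> gamma) has no collider blocking it and no conditioned non-collider, so it is open.
Try {theta}:
  P1: blocked at fork node theta ∈ conditioning set.
{theta} contains no descendant of beta and blocks every backdoor path.
No other singleton works — e.g. {mu} leaves P1 open — so {theta} is the unique smallest valid adjustment set.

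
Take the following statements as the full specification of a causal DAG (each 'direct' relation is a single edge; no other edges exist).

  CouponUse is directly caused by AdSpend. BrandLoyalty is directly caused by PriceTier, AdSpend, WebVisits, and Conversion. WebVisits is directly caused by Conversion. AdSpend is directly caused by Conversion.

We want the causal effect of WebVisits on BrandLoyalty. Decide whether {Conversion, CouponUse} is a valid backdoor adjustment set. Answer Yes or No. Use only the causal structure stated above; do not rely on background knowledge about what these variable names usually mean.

Yes

Backdoor paths from WebVisits to BrandLoyalty (paths whose first edge points into WebVisits):
  P1: WebVisits <- Conversion -> AdSpend -> BrandLoyalty
  P2: WebVisits <- Conversion -> BrandLoyalty
Condition 1 (no descendant of WebVisits in the set): holds — descendants of WebVisits are {BrandLoyalty}; none are in {Conversion, CouponUse}.
Condition 2 (every backdoor path blocked by {Conversion, CouponUse}):
  P1: blocked at fork node Conversion ∈ conditioning set.
  P2: blocked at fork node Conversion ∈ conditioning set.
{Conversion, CouponUse} satisfies the backdoor criterion.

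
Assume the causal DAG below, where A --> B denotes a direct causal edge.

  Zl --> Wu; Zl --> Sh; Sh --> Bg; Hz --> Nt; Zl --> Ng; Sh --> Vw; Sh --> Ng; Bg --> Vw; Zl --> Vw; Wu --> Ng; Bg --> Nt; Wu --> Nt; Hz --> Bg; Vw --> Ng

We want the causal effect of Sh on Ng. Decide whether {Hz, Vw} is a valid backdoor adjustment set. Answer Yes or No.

Backdoor paths from Sh to Ng (paths whose first edge points into Sh):
  P1: Sh <- Zl -> Wu -> Nt <- Hz -> Bg -> Vw -> Ng
  P2: Sh <- Zl -> Wu -> Nt <- Bg -> Vw -> Ng
  P3: Sh <- Zl -> Wu -> Ng
  P4: Sh <- Zl -> Vw <- Bg <- Hz -> Nt <- Wu -> Ng
  P5: Sh <- Zl -> Vw <- Bg -> Nt <- Wu -> Ng
  P6: Sh <- Zl -> Vw -> Ng
  P7: Sh <- Zl -> Ng
Condition 1 (no descendant of Sh in the set): FAILS — Vw is a descendant of Sh.
Condition 2 (every backdoor path blocked by {Hz, Vw}):
  P1: blocked at collider Nt (neither it nor any descendant is in the conditioning set).
  P2: blocked at collider Nt (neither it nor any descendant is in the conditioning set).
  P3: open — no interior node is in the conditioning set.
  P4: blocked at fork node Hz ∈ conditioning set.
  P5: blocked at collider Nt (neither it nor any descendant is in the conditioning set).
  P6: blocked at chain node Vw ∈ conditioning set.
  P7: open — no interior node is in the conditioning set.
{Hz, Vw} does not satisfy the backdoor criterion.

No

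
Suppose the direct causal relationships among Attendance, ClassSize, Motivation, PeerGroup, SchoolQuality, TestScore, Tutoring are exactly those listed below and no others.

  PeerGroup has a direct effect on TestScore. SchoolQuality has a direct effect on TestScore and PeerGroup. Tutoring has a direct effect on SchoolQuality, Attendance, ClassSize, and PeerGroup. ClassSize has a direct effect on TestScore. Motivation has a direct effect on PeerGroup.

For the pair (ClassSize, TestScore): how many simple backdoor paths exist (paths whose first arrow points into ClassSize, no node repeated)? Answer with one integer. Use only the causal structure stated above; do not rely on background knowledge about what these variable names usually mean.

A backdoor path from ClassSize to TestScore is any simple undirected path whose first edge points into ClassSize (i.e. leaves ClassSize via a parent).
Parents of ClassSize: {Tutoring}.
Enumerating:
  P1: ClassSize <- Tutoring -> SchoolQuality -> PeerGroup -> TestScore
  P2: ClassSize <- Tutoring -> SchoolQuality -> TestScore
  P3: ClassSize <- Tutoring -> PeerGroup <- SchoolQuality -> TestScore
  P4: ClassSize <- Tutoring -> PeerGroup -> TestScore
That exhausts the simple backdoor paths. Count: 4.

4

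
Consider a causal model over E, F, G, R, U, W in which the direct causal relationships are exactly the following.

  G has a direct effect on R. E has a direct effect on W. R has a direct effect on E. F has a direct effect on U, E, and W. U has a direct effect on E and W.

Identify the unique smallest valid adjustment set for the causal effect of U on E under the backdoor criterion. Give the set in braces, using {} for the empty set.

Variables eligible for adjustment (non-descendants of U, excluding U and E): {F, G, R}.
Backdoor paths from U to E:
  P1: U <- F -> E
  P2: U <- F -> W <- E
The empty set is not sufficient: P1 (U <- F -> E) has no collider blocking it and no conditioned non-collider, so it is open.
Try {F}:
  P1: blocked at fork node F ∈ conditioning set.
  P2: blocked at fork node F ∈ conditioning set.
{F} contains no descendant of U and blocks every backdoor path.
No other singleton works — e.g. {G} leaves P1 open — so {F} is the unique smallest valid adjustment set.

{F}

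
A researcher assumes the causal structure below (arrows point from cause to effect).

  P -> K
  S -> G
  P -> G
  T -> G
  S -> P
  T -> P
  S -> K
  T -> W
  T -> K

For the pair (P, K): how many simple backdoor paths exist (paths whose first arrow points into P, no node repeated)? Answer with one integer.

4

A backdoor path from P to K is any simple undirected path whose first edge points into P (i.e. leaves P via a parent).
Parents of P: {S, T}.
Enumerating:
  P1: P <- S -> K
  P2: P <- S -> G <- T -> K
  P3: P <- T -> K
  P4: P <- T -> G <- S -> K
That exhausts the simple backdoor paths. Count: 4.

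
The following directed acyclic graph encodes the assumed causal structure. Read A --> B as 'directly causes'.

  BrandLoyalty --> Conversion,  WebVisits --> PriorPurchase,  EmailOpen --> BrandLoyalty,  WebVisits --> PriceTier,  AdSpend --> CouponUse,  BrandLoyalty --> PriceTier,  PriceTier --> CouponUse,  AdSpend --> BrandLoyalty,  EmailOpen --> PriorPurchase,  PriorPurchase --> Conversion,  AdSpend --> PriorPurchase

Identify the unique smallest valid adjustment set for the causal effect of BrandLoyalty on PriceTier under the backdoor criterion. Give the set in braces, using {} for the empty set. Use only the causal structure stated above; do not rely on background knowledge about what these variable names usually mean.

Variables eligible for adjustment (non-descendants of BrandLoyalty, excluding BrandLoyalty and PriceTier): {AdSpend, EmailOpen, PriorPurchase, WebVisits}.
Backdoor paths from BrandLoyalty to PriceTier:
  P1: BrandLoyalty <- AdSpend -> PriorPurchase <- WebVisits -> PriceTier
  P2: BrandLoyalty <- AdSpend -> CouponUse <- PriceTier
  P3: BrandLoyalty <- EmailOpen -> PriorPurchase <- AdSpend -> CouponUse <- PriceTier
  P4: BrandLoyalty <- EmailOpen -> PriorPurchase <- WebVisits -> PriceTier
Each backdoor path contains an unconditioned collider, so every path is already blocked with the empty conditioning set:
  P1: blocked at collider PriorPurchase (neither it nor any descendant is in the conditioning set).
  P2: blocked at collider CouponUse (neither it nor any descendant is in the conditioning set).
  P3: blocked at collider PriorPurchase (neither it nor any descendant is in the conditioning set).
  P4: blocked at collider PriorPurchase (neither it nor any descendant is in the conditioning set).
The empty set is therefore the unique smallest valid set.

{}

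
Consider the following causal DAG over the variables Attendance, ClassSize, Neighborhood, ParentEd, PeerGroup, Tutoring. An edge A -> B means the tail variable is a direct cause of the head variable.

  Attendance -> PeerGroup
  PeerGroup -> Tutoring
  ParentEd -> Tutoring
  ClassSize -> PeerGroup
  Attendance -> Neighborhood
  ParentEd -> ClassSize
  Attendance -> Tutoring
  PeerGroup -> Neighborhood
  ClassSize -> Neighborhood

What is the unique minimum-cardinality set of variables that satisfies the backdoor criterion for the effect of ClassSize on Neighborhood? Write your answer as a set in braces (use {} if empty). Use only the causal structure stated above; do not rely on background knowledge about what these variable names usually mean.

Variables eligible for adjustment (non-descendants of ClassSize, excluding ClassSize and Neighborhood): {Attendance, ParentEd}.
Backdoor paths from ClassSize to Neighborhood:
  P1: ClassSize <- ParentEd -> Tutoring <- Attendance -> PeerGroup -> Neighborhood
  P2: ClassSize <- ParentEd -> Tutoring <- Attendance -> Neighborhood
  P3: ClassSize <- ParentEd -> Tutoring <- PeerGroup <- Attendance -> Neighborhood
  P4: ClassSize <- ParentEd -> Tutoring <- PeerGroup -> Neighborhood
Each backdoor path contains an unconditioned collider, so every path is already blocked with the empty conditioning set:
  P1: blocked at collider Tutoring (neither it nor any descendant is in the conditioning set).
  P2: blocked at collider Tutoring (neither it nor any descendant is in the conditioning set).
  P3: blocked at collider Tutoring (neither it nor any descendant is in the conditioning set).
  P4: blocked at collider Tutoring (neither it nor any descendant is in the conditioning set).
The empty set is therefore the unique smallest valid set.

{}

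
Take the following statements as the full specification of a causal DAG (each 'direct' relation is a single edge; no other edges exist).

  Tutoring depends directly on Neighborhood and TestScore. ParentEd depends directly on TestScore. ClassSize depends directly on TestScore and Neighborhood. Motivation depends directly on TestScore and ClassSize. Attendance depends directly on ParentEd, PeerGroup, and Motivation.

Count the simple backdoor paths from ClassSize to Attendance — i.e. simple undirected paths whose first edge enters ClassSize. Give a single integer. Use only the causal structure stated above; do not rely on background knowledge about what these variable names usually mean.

4

A backdoor path from ClassSize to Attendance is any simple undirected path whose first edge points into ClassSize (i.e. leaves ClassSize via a parent).
Parents of ClassSize: {Neighborhood, TestScore}.
Enumerating:
  P1: ClassSize <- TestScore -> ParentEd -> Attendance
  P2: ClassSize <- TestScore -> Motivation -> Attendance
  P3: ClassSize <- Neighborhood -> Tutoring <- TestScore -> ParentEd -> Attendance
  P4: ClassSize <- Neighborhood -> Tutoring <- TestScore -> Motivation -> Attendance
That exhausts the simple backdoor paths. Count: 4.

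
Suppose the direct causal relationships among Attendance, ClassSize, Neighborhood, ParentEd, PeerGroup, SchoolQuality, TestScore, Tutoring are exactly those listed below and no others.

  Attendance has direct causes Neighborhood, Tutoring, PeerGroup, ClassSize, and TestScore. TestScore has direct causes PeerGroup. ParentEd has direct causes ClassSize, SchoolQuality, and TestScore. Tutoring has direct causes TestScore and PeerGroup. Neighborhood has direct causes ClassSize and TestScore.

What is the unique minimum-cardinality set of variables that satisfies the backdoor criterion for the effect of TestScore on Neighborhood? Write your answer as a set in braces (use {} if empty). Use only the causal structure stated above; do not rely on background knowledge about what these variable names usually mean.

{}

Variables eligible for adjustment (non-descendants of TestScore, excluding TestScore and Neighborhood): {ClassSize, PeerGroup, SchoolQuality}.
Backdoor paths from TestScore to Neighborhood:
  P1: TestScore <- PeerGroup -> Tutoring -> Attendance <- ClassSize -> Neighborhood
  P2: TestScore <- PeerGroup -> Tutoring -> Attendance <- Neighborhood
  P3: TestScore <- PeerGroup -> Attendance <- ClassSize -> Neighborhood
  P4: TestScore <- PeerGroup -> Attendance <- Neighborhood
Each backdoor path contains an unconditioned collider, so every path is already blocked with the empty conditioning set:
  P1: blocked at collider Attendance (neither it nor any descendant is in the conditioning set).
  P2: blocked at collider Attendance (neither it nor any descendant is in the conditioning set).
  P3: blocked at collider Attendance (neither it nor any descendant is in the conditioning set).
  P4: blocked at collider Attendance (neither it nor any descendant is in the conditioning set).
The empty set is therefore the unique smallest valid set.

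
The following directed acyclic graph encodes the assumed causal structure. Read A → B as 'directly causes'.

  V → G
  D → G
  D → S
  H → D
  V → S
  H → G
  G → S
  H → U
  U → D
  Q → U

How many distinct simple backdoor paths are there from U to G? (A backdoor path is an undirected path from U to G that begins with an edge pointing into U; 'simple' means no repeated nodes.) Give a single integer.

A backdoor path from U to G is any simple undirected path whose first edge points into U (i.e. leaves U via a parent).
Parents of U: {H, Q}.
Enumerating:
  P1: U <- H -> D -> G
  P2: U <- H -> D -> S <- V -> G
  P3: U <- H -> D -> S <- G
  P4: U <- H -> G
That exhausts the simple backdoor paths. Count: 4.

4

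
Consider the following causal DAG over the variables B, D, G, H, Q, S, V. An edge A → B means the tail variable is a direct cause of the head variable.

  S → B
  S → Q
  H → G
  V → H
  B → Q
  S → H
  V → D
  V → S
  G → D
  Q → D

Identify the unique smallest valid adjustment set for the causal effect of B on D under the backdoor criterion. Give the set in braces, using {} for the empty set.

Variables eligible for adjustment (non-descendants of B, excluding B and D): {G, H, S, V}.
Backdoor paths from B to D:
  P1: B <- S <- V -> H -> G -> D
  P2: B <- S <- V -> D
  P3: B <- S -> H <- V -> D
  P4: B <- S -> H -> G -> D
  P5: B <- S -> Q -> D
The empty set is not sufficient: P1 (B <- S <- V -> H -> G -> D) has no collider blocking it and no conditioned non-collider, so it is open.
Try {S}:
  P1: blocked at chain node S ∈ conditioning set.
  P2: blocked at chain node S ∈ conditioning set.
  P3: blocked at fork node S ∈ conditioning set.
  P4: blocked at fork node S ∈ conditioning set.
  P5: blocked at fork node S ∈ conditioning set.
{S} contains no descendant of B and blocks every backdoor path.
No other singleton works — e.g. {V} leaves P4 open — so {S} is the unique smallest valid adjustment set.

{S}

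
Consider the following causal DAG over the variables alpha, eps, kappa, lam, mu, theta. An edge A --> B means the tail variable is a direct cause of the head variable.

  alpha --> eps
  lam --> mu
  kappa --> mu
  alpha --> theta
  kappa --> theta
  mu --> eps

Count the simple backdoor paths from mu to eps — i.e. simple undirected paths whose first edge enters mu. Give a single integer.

1

A backdoor path from mu to eps is any simple undirected path whose first edge points into mu (i.e. leaves mu via a parent).
Parents of mu: {kappa, lam}.
Enumerating:
  P1: mu <- kappa -> theta <- alpha -> eps
That exhausts the simple backdoor paths. Count: 1.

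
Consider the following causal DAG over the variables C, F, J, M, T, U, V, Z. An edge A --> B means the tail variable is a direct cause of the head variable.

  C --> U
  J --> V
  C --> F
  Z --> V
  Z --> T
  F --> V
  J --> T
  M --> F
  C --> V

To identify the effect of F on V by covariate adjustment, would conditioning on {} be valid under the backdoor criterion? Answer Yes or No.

No

Backdoor paths from F to V (paths whose first edge points into F):
  P1: F <- C -> V
Condition 1 (no descendant of F in the set): holds — descendants of F are {V}; none are in {}.
Condition 2 (every backdoor path blocked by {}):
  P1: open — no interior node is in the conditioning set.
{} does not satisfy the backdoor criterion.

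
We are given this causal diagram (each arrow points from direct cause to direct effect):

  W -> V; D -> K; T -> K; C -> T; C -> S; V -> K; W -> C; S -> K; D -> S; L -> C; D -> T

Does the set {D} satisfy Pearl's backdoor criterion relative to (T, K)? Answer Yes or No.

Backdoor paths from T to K (paths whose first edge points into T):
  P1: T <- D -> S <- C <- W -> V -> K
  P2: T <- D -> S -> K
  P3: T <- D -> K
  P4: T <- C <- W -> V -> K
  P5: T <- C -> S <- D -> K
  P6: T <- C -> S -> K
Condition 1 (no descendant of T in the set): holds — descendants of T are {K}; none are in {D}.
Condition 2 (every backdoor path blocked by {D}):
  P1: blocked at fork node D ∈ conditioning set.
  P2: blocked at fork node D ∈ conditioning set.
  P3: blocked at fork node D ∈ conditioning set.
  P4: open — no interior node is in the conditioning set.
  P5: blocked at collider S (neither it nor any descendant is in the conditioning set).
  P6: open — no interior node is in the conditioning set.
{D} does not satisfy the backdoor criterion.

No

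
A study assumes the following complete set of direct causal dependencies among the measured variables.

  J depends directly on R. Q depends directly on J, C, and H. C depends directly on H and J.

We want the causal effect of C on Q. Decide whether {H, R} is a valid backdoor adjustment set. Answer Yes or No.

No

Backdoor paths from C to Q (paths whose first edge points into C):
  P1: C <- H -> Q
  P2: C <- J -> Q
Condition 1 (no descendant of C in the set): holds — descendants of C are {Q}; none are in {H, R}.
Condition 2 (every backdoor path blocked by {H, R}):
  P1: blocked at fork node H ∈ conditioning set.
  P2: open — no interior node is in the conditioning set.
{H, R} does not satisfy the backdoor criterion.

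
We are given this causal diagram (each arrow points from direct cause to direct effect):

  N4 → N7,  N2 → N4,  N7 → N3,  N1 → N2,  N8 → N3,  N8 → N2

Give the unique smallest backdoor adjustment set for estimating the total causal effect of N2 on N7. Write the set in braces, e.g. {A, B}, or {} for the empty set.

Variables eligible for adjustment (non-descendants of N2, excluding N2 and N7): {N1, N8}.
Backdoor paths from N2 to N7:
  P1: N2 <- N8 -> N3 <- N7
Each backdoor path contains an unconditioned collider, so every path is already blocked with the empty conditioning set:
  P1: blocked at collider N3 (neither it nor any descendant is in the conditioning set).
The empty set is therefore the unique smallest valid set.

{}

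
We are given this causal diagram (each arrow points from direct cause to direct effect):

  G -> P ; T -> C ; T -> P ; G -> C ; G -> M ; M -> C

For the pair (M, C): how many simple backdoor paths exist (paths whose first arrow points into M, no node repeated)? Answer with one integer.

2

A backdoor path from M to C is any simple undirected path whose first edge points into M (i.e. leaves M via a parent).
Parents of M: {G}.
Enumerating:
  P1: M <- G -> P <- T -> C
  P2: M <- G -> C
That exhausts the simple backdoor paths. Count: 2.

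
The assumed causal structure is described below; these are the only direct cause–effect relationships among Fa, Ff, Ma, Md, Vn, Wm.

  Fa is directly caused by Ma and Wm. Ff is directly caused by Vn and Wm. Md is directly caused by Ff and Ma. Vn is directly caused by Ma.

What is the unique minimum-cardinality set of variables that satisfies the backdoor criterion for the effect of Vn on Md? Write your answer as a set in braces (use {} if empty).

{Ma}

Variables eligible for adjustment (non-descendants of Vn, excluding Vn and Md): {Fa, Ma, Wm}.
Backdoor paths from Vn to Md:
  P1: Vn <- Ma -> Fa <- Wm -> Ff -> Md
  P2: Vn <- Ma -> Md
The empty set is not sufficient: P2 (Vn <- Ma -> Md) has no collider blocking it and no conditioned non-collider, so it is open.
Try {Ma}:
  P1: blocked at fork node Ma ∈ conditioning set.
  P2: blocked at fork node Ma ∈ conditioning set.
{Ma} contains no descendant of Vn and blocks every backdoor path.
No other singleton works — e.g. {Wm} leaves P2 open — so {Ma} is the unique smallest valid adjustment set.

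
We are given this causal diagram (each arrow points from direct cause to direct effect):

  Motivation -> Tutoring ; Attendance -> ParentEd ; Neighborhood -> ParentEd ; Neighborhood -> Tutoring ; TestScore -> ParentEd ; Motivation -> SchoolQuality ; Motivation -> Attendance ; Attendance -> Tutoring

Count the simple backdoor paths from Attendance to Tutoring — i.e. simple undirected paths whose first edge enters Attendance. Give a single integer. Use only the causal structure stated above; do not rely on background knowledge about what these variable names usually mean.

A backdoor path from Attendance to Tutoring is any simple undirected path whose first edge points into Attendance (i.e. leaves Attendance via a parent).
Parents of Attendance: {Motivation}.
Enumerating:
  P1: Attendance <- Motivation -> Tutoring
That exhausts the simple backdoor paths. Count: 1.

1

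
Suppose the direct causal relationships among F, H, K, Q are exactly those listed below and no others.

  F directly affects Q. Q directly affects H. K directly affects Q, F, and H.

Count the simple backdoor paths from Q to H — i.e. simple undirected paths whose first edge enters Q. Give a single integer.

2

A backdoor path from Q to H is any simple undirected path whose first edge points into Q (i.e. leaves Q via a parent).
Parents of Q: {F, K}.
Enumerating:
  P1: Q <- K -> H
  P2: Q <- F <- K -> H
That exhausts the simple backdoor paths. Count: 2.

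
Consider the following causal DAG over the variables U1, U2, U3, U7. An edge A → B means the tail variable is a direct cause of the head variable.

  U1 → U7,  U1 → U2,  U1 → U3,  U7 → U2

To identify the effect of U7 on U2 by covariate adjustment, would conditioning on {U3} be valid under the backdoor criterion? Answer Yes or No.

No

Backdoor paths from U7 to U2 (paths whose first edge points into U7):
  P1: U7 <- U1 -> U2
Condition 1 (no descendant of U7 in the set): holds — descendants of U7 are {U2}; none are in {U3}.
Condition 2 (every backdoor path blocked by {U3}):
  P1: open — no interior node is in the conditioning set.
{U3} does not satisfy the backdoor criterion.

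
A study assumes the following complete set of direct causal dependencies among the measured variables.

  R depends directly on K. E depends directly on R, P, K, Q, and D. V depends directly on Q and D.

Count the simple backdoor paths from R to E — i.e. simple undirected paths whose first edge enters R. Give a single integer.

1

A backdoor path from R to E is any simple undirected path whose first edge points into R (i.e. leaves R via a parent).
Parents of R: {K}.
Enumerating:
  P1: R <- K -> E
That exhausts the simple backdoor paths. Count: 1.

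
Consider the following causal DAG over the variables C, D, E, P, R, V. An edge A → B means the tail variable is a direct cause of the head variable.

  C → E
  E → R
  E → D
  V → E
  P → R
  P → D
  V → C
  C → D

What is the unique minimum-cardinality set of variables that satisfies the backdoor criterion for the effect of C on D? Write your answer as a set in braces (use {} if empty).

Variables eligible for adjustment (non-descendants of C, excluding C and D): {P, V}.
Backdoor paths from C to D:
  P1: C <- V -> E -> R <- P -> D
  P2: C <- V -> E -> D
The empty set is not sufficient: P2 (C <- V -> E -> D) has no collider blocking it and no conditioned non-collider, so it is open.
Try {V}:
  P1: blocked at fork node V ∈ conditioning set.
  P2: blocked at fork node V ∈ conditioning set.
{V} contains no descendant of C and blocks every backdoor path.
No other singleton works — e.g. {P} leaves P2 open — so {V} is the unique smallest valid adjustment set.

{V}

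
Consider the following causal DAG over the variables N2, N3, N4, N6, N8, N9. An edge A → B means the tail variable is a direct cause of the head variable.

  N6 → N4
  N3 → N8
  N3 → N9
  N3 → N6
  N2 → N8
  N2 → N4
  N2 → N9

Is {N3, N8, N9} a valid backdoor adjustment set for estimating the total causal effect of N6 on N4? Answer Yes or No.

Backdoor paths from N6 to N4 (paths whose first edge points into N6):
  P1: N6 <- N3 -> N8 <- N2 -> N4
  P2: N6 <- N3 -> N9 <- N2 -> N4
Condition 1 (no descendant of N6 in the set): holds — descendants of N6 are {N4}; none are in {N3, N8, N9}.
Condition 2 (every backdoor path blocked by {N3, N8, N9}):
  P1: blocked at fork node N3 ∈ conditioning set.
  P2: blocked at fork node N3 ∈ conditioning set.
{N3, N8, N9} satisfies the backdoor criterion.

Yes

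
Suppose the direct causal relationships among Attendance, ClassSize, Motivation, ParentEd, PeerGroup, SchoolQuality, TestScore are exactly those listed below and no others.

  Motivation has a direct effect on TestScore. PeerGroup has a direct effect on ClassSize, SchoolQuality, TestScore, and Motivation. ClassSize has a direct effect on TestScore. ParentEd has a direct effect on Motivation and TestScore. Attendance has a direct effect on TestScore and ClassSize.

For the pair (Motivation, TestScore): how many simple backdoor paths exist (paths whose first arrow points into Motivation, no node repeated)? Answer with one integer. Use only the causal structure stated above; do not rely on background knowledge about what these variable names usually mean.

4

A backdoor path from Motivation to TestScore is any simple undirected path whose first edge points into Motivation (i.e. leaves Motivation via a parent).
Parents of Motivation: {ParentEd, PeerGroup}.
Enumerating:
  P1: Motivation <- PeerGroup -> ClassSize <- Attendance -> TestScore
  P2: Motivation <- PeerGroup -> ClassSize -> TestScore
  P3: Motivation <- PeerGroup -> TestScore
  P4: Motivation <- ParentEd -> TestScore
That exhausts the simple backdoor paths. Count: 4.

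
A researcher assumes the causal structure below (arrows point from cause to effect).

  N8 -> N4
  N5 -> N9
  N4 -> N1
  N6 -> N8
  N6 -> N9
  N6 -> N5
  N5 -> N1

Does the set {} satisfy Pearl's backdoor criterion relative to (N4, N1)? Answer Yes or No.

No

Backdoor paths from N4 to N1 (paths whose first edge points into N4):
  P1: N4 <- N8 <- N6 -> N5 -> N1
  P2: N4 <- N8 <- N6 -> N9 <- N5 -> N1
Condition 1 (no descendant of N4 in the set): holds — descendants of N4 are {N1}; none are in {}.
Condition 2 (every backdoor path blocked by {}):
  P1: open — no interior node is in the conditioning set.
  P2: blocked at collider N9 (neither it nor any descendant is in the conditioning set).
{} does not satisfy the backdoor criterion.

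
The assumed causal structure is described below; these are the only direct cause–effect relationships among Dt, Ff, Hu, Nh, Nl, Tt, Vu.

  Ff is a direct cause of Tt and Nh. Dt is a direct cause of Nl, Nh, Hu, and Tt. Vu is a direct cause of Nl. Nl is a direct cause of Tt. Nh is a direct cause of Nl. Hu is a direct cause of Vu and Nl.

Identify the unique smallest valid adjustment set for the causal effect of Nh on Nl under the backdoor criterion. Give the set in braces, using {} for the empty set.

{Dt}

Variables eligible for adjustment (non-descendants of Nh, excluding Nh and Nl): {Dt, Ff, Hu, Vu}.
Backdoor paths from Nh to Nl:
  P1: Nh <- Ff -> Tt <- Dt -> Hu -> Vu -> Nl
  P2: Nh <- Ff -> Tt <- Dt -> Hu -> Nl
  P3: Nh <- Ff -> Tt <- Dt -> Nl
  P4: Nh <- Ff -> Tt <- Nl
  P5: Nh <- Dt -> Hu -> Vu -> Nl
  P6: Nh <- Dt -> Hu -> Nl
  P7: Nh <- Dt -> Nl
  P8: Nh <- Dt -> Tt <- Nl
The empty set is not sufficient: P5 (Nh <- Dt -> Hu -> Vu -> Nl) has no collider blocking it and no conditioned non-collider, so it is open.
Try {Dt}:
  P1: blocked at collider Tt (neither it nor any descendant is in the conditioning set).
  P2: blocked at collider Tt (neither it nor any descendant is in the conditioning set).
  P3: blocked at collider Tt (neither it nor any descendant is in the conditioning set).
  P4: blocked at collider Tt (neither it nor any descendant is in the conditioning set).
  P5: blocked at fork node Dt ∈ conditioning set.
  P6: blocked at fork node Dt ∈ conditioning set.
  P7: blocked at fork node Dt ∈ conditioning set.
  P8: blocked at fork node Dt ∈ conditioning set.
{Dt} contains no descendant of Nh and blocks every backdoor path.
No other singleton works — e.g. {Ff} leaves P5 open — so {Dt} is the unique smallest valid adjustment set.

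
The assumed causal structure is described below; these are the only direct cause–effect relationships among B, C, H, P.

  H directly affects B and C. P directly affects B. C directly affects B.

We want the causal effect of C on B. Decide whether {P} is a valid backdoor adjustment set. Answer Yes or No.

Backdoor paths from C to B (paths whose first edge points into C):
  P1: C <- H -> B
Condition 1 (no descendant of C in the set): holds — descendants of C are {B}; none are in {P}.
Condition 2 (every backdoor path blocked by {P}):
  P1: open — no interior node is in the conditioning set.
{P} does not satisfy the backdoor criterion.

No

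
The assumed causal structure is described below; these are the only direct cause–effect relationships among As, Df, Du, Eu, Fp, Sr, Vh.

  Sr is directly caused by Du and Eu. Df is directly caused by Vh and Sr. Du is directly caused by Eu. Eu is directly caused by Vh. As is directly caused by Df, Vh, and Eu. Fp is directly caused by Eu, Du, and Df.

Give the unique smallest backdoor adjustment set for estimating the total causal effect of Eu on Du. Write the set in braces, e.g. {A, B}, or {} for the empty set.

Variables eligible for adjustment (non-descendants of Eu, excluding Eu and Du): {Vh}.
Backdoor paths from Eu to Du:
  P1: Eu <- Vh -> Df <- Sr <- Du
  P2: Eu <- Vh -> Df -> Fp <- Du
  P3: Eu <- Vh -> As <- Df <- Sr <- Du
  P4: Eu <- Vh -> As <- Df -> Fp <- Du
Each backdoor path contains an unconditioned collider, so every path is already blocked with the empty conditioning set:
  P1: blocked at collider Df (neither it nor any descendant is in the conditioning set).
  P2: blocked at collider Fp (neither it nor any descendant is in the conditioning set).
  P3: blocked at collider As (neither it nor any descendant is in the conditioning set).
  P4: blocked at collider As (neither it nor any descendant is in the conditioning set).
The empty set is therefore the unique smallest valid set.

{}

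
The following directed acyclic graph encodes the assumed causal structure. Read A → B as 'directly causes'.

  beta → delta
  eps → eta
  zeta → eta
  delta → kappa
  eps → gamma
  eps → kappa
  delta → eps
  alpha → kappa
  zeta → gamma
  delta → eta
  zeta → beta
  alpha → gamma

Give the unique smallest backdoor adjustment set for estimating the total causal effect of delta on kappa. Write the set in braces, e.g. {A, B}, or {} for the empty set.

{}

Variables eligible for adjustment (non-descendants of delta, excluding delta and kappa): {alpha, beta, zeta}.
Backdoor paths from delta to kappa:
  P1: delta <- beta <- zeta -> gamma <- alpha -> kappa
  P2: delta <- beta <- zeta -> gamma <- eps -> kappa
  P3: delta <- beta <- zeta -> eta <- eps -> kappa
  P4: delta <- beta <- zeta -> eta <- eps -> gamma <- alpha -> kappa
Each backdoor path contains an unconditioned collider, so every path is already blocked with the empty conditioning set:
  P1: blocked at collider gamma (neither it nor any descendant is in the conditioning set).
  P2: blocked at collider gamma (neither it nor any descendant is in the conditioning set).
  P3: blocked at collider eta (neither it nor any descendant is in the conditioning set).
  P4: blocked at collider eta (neither it nor any descendant is in the conditioning set).
The empty set is therefore the unique smallest valid set.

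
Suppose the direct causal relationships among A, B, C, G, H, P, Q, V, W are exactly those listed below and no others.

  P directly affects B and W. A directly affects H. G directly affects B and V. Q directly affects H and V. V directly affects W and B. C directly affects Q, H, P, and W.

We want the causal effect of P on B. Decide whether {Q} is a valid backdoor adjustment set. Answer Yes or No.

Yes

Backdoor paths from P to B (paths whose first edge points into P):
  P1: P <- C -> Q -> V <- G -> B
  P2: P <- C -> Q -> V -> B
  P3: P <- C -> W <- V <- G -> B
  P4: P <- C -> W <- V -> B
  P5: P <- C -> H <- Q -> V <- G -> B
  P6: P <- C -> H <- Q -> V -> B
Condition 1 (no descendant of P in the set): holds — descendants of P are {B, W}; none are in {Q}.
Condition 2 (every backdoor path blocked by {Q}):
  P1: blocked at chain node Q ∈ conditioning set.
  P2: blocked at chain node Q ∈ conditioning set.
  P3: blocked at collider W (neither it nor any descendant is in the conditioning set).
  P4: blocked at collider W (neither it nor any descendant is in the conditioning set).
  P5: blocked at collider H (neither it nor any descendant is in the conditioning set).
  P6: blocked at collider H (neither it nor any descendant is in the conditioning set).
{Q} satisfies the backdoor criterion.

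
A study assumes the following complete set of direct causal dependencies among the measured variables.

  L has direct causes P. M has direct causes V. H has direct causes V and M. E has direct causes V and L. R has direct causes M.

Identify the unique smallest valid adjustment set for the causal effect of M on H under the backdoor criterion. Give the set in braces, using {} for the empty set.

{V}

Variables eligible for adjustment (non-descendants of M, excluding M and H): {E, L, P, V}.
Backdoor paths from M to H:
  P1: M <- V -> H
The empty set is not sufficient: P1 (M <- V -> H) has no collider blocking it and no conditioned non-collider, so it is open.
Try {V}:
  P1: blocked at fork node V ∈ conditioning set.
{V} contains no descendant of M and blocks every backdoor path.
No other singleton works — e.g. {P} leaves P1 open — so {V} is the unique smallest valid adjustment set.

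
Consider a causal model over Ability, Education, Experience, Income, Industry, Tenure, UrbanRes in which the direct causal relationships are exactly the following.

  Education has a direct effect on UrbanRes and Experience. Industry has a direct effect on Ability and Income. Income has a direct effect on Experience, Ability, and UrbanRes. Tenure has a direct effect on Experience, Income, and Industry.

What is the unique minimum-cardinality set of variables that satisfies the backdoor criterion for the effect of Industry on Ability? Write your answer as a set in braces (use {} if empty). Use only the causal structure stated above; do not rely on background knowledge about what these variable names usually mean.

Variables eligible for adjustment (non-descendants of Industry, excluding Industry and Ability): {Education, Tenure}.
Backdoor paths from Industry to Ability:
  P1: Industry <- Tenure -> Income -> Ability
  P2: Industry <- Tenure -> Experience <- Education -> UrbanRes <- Income -> Ability
  P3: Industry <- Tenure -> Experience <- Income -> Ability
The empty set is not sufficient: P1 (Industry <- Tenure -> Income -> Ability) has no collider blocking it and no conditioned non-collider, so it is open.
Try {Tenure}:
  P1: blocked at fork node Tenure ∈ conditioning set.
  P2: blocked at fork node Tenure ∈ conditioning set.
  P3: blocked at fork node Tenure ∈ conditioning set.
{Tenure} contains no descendant of Industry and blocks every backdoor path.
No other singleton works — e.g. {Education} leaves P1 open — so {Tenure} is the unique smallest valid adjustment set.

{Tenure}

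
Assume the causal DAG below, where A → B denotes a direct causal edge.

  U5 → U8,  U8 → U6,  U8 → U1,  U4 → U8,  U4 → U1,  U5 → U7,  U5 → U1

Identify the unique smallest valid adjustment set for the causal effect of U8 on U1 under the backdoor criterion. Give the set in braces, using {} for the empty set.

Variables eligible for adjustment (non-descendants of U8, excluding U8 and U1): {U4, U5, U7}.
Backdoor paths from U8 to U1:
  P1: U8 <- U4 -> U1
  P2: U8 <- U5 -> U1
The empty set is not sufficient: P1 (U8 <- U4 -> U1) has no collider blocking it and no conditioned non-collider, so it is open.
Try {U4, U5}:
  P1: blocked at fork node U4 ∈ conditioning set.
  P2: blocked at fork node U5 ∈ conditioning set.
{U4, U5} contains no descendant of U8 and blocks every backdoor path.
Every element of {U4, U5} is needed (dropping U4 leaves P1 open; dropping U5 leaves P2 open), so no proper subset is valid.
Among all size-2 subsets of the eligible variables, only {U4, U5} blocks every backdoor path, so it is the unique smallest valid adjustment set.

{U4, U5}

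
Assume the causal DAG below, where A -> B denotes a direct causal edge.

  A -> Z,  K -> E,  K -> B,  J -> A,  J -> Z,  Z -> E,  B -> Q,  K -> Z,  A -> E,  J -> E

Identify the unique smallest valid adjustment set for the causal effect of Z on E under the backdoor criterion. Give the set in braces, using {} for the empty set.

Variables eligible for adjustment (non-descendants of Z, excluding Z and E): {A, B, J, K, Q}.
Backdoor paths from Z to E:
  P1: Z <- J -> A -> E
  P2: Z <- J -> E
  P3: Z <- K -> E
  P4: Z <- A <- J -> E
  P5: Z <- A -> E
The empty set is not sufficient: P1 (Z <- J -> A -> E) has no collider blocking it and no conditioned non-collider, so it is open.
Try {A, J, K}:
  P1: blocked at fork node J ∈ conditioning set.
  P2: blocked at fork node J ∈ conditioning set.
  P3: blocked at fork node K ∈ conditioning set.
  P4: blocked at chain node A ∈ conditioning set.
  P5: blocked at fork node A ∈ conditioning set.
{A, J, K} contains no descendant of Z and blocks every backdoor path.
Every element of {A, J, K} is needed (dropping A leaves P5 open; dropping J leaves P2 open; dropping K leaves P3 open), so no proper subset is valid.
Among all size-3 subsets of the eligible variables, only {A, J, K} blocks every backdoor path, so it is the unique smallest valid adjustment set.

{A, J, K}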